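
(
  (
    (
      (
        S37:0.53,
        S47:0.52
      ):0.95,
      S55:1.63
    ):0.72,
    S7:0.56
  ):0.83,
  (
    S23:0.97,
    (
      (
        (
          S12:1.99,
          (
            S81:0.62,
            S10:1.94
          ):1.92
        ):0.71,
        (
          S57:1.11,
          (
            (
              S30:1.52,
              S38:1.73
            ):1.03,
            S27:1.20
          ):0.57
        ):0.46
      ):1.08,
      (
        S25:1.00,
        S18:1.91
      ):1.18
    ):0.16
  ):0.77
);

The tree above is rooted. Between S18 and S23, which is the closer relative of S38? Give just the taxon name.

The MRCA of S38 and S18 subtends (((S12,(S81,S10)),(S57,((S30,S38),S27))),(S25,S18)) (9 taxa).
The MRCA of S38 and S23 subtends (S23,(((S12,(S81,S10)),(S57,((S30,S38),S27))),(S25,S18))) (10 taxa).
The first is nested inside the second, so S38 shares a more recent common ancestor with S18.

S18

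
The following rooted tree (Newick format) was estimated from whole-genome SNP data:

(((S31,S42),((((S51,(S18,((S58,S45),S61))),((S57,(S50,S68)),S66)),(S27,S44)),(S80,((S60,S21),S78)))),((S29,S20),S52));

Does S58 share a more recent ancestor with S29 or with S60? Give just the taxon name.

S60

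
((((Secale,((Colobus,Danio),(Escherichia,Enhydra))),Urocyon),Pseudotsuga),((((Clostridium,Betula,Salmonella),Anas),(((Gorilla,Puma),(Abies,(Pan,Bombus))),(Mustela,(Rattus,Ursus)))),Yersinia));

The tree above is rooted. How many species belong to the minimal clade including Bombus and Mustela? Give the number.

The MRCA of Bombus and Mustela is the node subtending (((Gorilla,Puma),(Abies,(Pan,Bombus))),(Mustela,(Rattus,Ursus))).
That clade contains 8 terminal taxa: Abies, Bombus, Gorilla, Mustela, Pan, Puma, Rattus, Ursus.

8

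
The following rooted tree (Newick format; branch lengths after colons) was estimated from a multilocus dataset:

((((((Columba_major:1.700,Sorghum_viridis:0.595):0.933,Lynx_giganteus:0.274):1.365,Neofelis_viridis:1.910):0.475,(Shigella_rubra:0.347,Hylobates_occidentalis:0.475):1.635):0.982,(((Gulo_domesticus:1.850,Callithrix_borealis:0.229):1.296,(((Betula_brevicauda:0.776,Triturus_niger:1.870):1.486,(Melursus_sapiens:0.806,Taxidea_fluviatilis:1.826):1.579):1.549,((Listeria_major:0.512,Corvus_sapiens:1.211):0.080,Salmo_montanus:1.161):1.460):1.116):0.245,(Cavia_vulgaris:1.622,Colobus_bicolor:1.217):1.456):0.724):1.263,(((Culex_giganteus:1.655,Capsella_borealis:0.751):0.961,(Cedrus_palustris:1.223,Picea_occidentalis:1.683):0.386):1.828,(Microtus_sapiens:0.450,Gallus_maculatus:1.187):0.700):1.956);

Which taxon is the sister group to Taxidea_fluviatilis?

Melursus_sapiens

Taxidea_fluviatilis attaches to the tree at the node subtending (Melursus_sapiens,Taxidea_fluviatilis).
The other lineage descending from that same node — the sister group — is the single tip Melursus_sapiens.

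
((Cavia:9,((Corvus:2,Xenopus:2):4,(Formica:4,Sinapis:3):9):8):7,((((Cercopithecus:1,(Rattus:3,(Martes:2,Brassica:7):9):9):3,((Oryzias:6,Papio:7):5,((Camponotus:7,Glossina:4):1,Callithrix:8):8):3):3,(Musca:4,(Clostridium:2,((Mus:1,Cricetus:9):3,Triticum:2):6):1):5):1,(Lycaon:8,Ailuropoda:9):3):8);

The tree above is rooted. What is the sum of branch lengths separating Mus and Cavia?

41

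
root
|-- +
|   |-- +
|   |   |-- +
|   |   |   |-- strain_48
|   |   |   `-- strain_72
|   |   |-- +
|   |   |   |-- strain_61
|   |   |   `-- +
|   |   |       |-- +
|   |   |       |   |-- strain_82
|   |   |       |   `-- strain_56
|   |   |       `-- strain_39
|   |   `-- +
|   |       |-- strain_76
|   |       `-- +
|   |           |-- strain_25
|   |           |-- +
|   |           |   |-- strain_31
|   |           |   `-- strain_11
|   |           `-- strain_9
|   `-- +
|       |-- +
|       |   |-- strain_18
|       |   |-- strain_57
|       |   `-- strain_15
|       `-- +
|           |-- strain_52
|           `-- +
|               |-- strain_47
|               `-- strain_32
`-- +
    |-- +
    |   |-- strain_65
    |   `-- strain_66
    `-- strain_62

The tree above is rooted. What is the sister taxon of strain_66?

strain_65

strain_66 attaches to the tree at the node subtending (strain_65,strain_66).
The other lineage descending from that same node — the sister group — is the single tip strain_65.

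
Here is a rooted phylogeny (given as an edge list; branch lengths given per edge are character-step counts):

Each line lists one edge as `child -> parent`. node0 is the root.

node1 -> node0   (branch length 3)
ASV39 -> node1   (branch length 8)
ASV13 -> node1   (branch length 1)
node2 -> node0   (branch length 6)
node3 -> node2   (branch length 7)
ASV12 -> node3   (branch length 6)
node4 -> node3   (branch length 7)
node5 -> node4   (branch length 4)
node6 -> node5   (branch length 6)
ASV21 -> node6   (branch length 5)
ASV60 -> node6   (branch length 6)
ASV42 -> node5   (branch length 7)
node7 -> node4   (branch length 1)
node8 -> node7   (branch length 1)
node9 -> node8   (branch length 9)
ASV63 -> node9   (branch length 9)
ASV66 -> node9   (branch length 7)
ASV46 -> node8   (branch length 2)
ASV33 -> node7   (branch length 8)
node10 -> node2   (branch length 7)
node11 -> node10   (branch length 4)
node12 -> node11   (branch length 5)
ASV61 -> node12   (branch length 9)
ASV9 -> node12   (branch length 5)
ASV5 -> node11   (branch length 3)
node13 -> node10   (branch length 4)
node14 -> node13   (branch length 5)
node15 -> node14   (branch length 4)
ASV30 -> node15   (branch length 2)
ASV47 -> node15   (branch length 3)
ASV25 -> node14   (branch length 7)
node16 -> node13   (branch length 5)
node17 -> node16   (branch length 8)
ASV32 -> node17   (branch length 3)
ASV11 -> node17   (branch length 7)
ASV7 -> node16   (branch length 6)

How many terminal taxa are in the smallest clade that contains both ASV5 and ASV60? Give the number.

The MRCA of ASV5 and ASV60 is the node subtending ((ASV12,(((ASV21,ASV60),ASV42),(((ASV63,ASV66),ASV46),ASV33))),(((ASV61,ASV9),ASV5),(((ASV30,ASV47),ASV25),((ASV32,ASV11),ASV7)))).
That clade contains 17 terminal taxa: ASV11, ASV12, ASV21, ASV25, ASV30, ASV32, ASV33, ASV42, ASV46, ASV47, ASV5, ASV60, ASV61, ASV63, ASV66, ASV7, ASV9.

17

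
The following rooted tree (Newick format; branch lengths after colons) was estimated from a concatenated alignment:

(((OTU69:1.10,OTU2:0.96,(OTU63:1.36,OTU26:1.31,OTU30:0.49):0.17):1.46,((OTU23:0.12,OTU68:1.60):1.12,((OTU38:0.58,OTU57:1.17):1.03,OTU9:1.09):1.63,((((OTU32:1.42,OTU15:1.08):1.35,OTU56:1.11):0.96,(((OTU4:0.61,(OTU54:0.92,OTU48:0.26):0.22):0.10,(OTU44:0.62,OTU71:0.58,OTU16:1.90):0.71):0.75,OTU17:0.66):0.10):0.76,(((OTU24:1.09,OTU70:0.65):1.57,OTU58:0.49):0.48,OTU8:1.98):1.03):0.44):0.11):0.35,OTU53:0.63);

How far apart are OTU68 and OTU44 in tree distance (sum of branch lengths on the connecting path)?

The path runs OTU68 → … → MRCA → … → OTU44; the MRCA is the node subtending ((OTU23,OTU68),((OTU38,OTU57),OTU9),((((OTU32,OTU15),OTU56),(((OTU4,(OTU54,OTU48)),(OTU44,OTU71,OTU16)),OTU17)),(((OTU24,OTU70),OTU58),OTU8))).
Branch lengths along that path: 1.60 + 1.12 + 0.44 + 0.76 + 0.10 + 0.75 + 0.71 + 0.62 = 6.10.

6.10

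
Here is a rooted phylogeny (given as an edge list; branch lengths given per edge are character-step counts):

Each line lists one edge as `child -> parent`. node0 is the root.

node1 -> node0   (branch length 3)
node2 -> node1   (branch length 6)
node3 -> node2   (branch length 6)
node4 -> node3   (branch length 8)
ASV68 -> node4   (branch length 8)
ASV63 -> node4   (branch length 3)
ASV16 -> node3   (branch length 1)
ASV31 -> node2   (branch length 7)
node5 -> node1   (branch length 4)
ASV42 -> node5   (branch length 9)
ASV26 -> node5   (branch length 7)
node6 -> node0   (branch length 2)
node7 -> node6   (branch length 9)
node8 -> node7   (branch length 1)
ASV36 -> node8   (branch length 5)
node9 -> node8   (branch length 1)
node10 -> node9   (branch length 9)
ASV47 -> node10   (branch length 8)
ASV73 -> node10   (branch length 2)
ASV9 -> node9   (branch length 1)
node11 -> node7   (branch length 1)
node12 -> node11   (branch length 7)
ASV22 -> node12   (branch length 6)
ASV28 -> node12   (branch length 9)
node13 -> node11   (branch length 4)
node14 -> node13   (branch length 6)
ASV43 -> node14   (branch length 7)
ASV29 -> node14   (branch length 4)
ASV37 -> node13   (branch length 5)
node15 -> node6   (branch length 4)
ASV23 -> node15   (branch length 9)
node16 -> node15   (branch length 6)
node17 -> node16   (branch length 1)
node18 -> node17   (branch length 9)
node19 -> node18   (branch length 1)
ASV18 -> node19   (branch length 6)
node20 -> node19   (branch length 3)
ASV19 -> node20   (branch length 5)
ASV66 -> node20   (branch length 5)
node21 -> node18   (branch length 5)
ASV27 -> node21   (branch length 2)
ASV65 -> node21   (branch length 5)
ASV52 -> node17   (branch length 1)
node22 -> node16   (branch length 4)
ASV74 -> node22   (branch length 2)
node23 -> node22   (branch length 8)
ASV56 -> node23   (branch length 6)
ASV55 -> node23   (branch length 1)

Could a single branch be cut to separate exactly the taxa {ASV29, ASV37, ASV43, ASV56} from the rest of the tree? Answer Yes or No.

The MRCA of the listed taxa subtends (((ASV36,((ASV47,ASV73),ASV9)),((ASV22,ASV28),((ASV43,ASV29),ASV37))),(ASV23,((((ASV18,(ASV19,ASV66)),(ASV27,ASV65)),ASV52),(ASV74,(ASV56,ASV55))))).
That clade also contains ASV18, ASV19, ASV22, ASV23, ASV27, ASV28, ASV36, ASV47, ASV52, ASV55, ASV65, ASV66, ASV73, ASV74, ASV9, which are not in the proposed group, so the group is not monophyletic.

No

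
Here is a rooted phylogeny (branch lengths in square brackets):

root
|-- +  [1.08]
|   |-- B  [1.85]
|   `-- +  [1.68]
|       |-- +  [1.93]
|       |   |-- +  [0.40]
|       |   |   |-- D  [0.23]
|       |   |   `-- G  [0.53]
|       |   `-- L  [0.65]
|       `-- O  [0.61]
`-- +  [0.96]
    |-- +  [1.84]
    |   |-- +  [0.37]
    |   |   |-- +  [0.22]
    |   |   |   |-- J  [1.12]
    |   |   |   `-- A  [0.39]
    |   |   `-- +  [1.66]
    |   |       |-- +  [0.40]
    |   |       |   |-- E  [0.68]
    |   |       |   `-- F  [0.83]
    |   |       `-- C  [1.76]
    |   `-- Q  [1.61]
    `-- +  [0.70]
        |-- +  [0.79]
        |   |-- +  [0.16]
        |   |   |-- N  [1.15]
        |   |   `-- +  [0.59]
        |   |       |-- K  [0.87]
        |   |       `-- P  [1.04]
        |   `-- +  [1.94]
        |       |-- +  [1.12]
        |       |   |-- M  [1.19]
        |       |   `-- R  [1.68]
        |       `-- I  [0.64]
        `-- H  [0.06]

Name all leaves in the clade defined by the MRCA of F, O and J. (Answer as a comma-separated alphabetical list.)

Tracing F: it sits inside (E,F).
Tracing O: it sits inside (((D,G),L),O).
Tracing J: it sits inside (J,A).
The smallest clade enclosing all 3 is the whole tree (their MRCA is the root), so the answer is all 18 tips in alphabetical order.

A, B, C, D, E, F, G, H, I, J, K, L, M, N, O, P, Q, R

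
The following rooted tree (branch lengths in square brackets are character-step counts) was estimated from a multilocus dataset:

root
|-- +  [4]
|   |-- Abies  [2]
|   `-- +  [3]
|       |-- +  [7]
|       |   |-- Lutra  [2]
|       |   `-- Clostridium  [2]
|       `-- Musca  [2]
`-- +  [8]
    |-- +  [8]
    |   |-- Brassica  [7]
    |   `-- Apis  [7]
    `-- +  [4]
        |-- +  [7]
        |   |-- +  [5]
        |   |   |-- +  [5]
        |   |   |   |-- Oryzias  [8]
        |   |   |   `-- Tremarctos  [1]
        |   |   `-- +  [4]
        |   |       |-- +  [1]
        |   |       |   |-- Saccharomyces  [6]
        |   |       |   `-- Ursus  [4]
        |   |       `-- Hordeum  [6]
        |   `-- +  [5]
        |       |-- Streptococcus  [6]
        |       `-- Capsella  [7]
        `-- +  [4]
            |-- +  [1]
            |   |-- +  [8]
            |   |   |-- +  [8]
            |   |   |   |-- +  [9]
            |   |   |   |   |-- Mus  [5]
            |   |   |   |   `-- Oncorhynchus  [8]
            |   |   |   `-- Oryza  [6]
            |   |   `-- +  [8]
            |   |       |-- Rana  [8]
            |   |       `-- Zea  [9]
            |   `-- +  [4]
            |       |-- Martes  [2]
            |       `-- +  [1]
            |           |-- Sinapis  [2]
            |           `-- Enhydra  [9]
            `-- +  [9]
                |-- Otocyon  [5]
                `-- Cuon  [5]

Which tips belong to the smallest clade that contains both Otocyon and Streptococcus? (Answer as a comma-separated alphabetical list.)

Capsella, Cuon, Enhydra, Hordeum, Martes, Mus, Oncorhynchus, Oryza, Oryzias, Otocyon, Rana, Saccharomyces, Sinapis, Streptococcus, Tremarctos, Ursus, Zea

Tracing Otocyon: it sits inside (Otocyon,Cuon).
Tracing Streptococcus: it sits inside (Streptococcus,Capsella).
The smallest clade enclosing both is ((((Oryzias,Tremarctos),((Saccharomyces,Ursus),Hordeum)),(Streptococcus,Capsella)),(((((Mus,Oncorhynchus),Oryza),(Rana,Zea)),(Martes,(Sinapis,Enhydra))),(Otocyon,Cuon))); the answer is its 17 terminal taxa in alphabetical order.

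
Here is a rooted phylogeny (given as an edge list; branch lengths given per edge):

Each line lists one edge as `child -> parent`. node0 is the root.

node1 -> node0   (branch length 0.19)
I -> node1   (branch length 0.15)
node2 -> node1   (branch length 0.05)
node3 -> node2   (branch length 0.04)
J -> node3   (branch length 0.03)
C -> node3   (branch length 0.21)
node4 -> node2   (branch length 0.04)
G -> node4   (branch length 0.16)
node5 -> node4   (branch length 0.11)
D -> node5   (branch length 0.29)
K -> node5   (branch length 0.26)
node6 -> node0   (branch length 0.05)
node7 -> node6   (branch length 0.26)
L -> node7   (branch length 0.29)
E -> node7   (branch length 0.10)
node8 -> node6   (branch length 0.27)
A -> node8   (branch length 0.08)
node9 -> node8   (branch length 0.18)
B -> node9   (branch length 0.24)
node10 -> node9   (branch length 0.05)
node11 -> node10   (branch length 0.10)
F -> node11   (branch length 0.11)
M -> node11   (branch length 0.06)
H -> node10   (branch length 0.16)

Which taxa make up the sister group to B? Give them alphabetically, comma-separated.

B attaches to the tree at the node subtending (B,((F,M),H)).
The other lineage descending from that same node — the sister group — is ((F,M),H); its 3 tips in alphabetical order are the answer.

F, H, M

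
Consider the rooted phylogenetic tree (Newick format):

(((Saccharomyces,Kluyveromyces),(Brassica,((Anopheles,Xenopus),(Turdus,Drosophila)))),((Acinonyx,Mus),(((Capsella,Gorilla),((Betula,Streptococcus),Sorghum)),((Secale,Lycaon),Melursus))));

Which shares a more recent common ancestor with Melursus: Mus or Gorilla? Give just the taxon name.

Gorilla

The MRCA of Melursus and Gorilla subtends (((Capsella,Gorilla),((Betula,Streptococcus),Sorghum)),((Secale,Lycaon),Melursus)) (8 taxa).
The MRCA of Melursus and Mus subtends ((Acinonyx,Mus),(((Capsella,Gorilla),((Betula,Streptococcus),Sorghum)),((Secale,Lycaon),Melursus))) (10 taxa).
The first is nested inside the second, so Melursus shares a more recent common ancestor with Gorilla.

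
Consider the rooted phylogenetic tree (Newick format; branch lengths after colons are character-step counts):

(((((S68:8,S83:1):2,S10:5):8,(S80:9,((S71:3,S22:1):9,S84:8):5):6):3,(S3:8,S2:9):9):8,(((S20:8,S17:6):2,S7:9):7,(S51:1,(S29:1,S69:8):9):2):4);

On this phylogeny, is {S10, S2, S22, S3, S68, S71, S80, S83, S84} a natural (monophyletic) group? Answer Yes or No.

The most recent common ancestor of these taxa subtends ((((S68,S83),S10),(S80,((S71,S22),S84))),(S3,S2)).
That clade has exactly 9 tips — every listed taxon and nothing else — so the group is monophyletic.

Yes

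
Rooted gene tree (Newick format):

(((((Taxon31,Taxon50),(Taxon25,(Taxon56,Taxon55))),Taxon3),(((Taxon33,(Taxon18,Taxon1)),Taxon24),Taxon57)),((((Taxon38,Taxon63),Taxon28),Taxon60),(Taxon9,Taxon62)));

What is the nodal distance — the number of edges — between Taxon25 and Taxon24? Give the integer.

7

The MRCA of Taxon25 and Taxon24 is the node subtending ((((Taxon31,Taxon50),(Taxon25,(Taxon56,Taxon55))),Taxon3),(((Taxon33,(Taxon18,Taxon1)),Taxon24),Taxon57)).
From Taxon25 up to that node: 4 branches. From Taxon24 up to the same node: 3 branches. Total: 4 + 3 = 7.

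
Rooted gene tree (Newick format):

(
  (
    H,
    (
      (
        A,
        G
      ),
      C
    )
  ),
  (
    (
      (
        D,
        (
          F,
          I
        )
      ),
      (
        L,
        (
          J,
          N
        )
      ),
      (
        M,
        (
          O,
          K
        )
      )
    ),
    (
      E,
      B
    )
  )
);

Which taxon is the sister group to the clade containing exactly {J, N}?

L

The clade containing exactly {J, N} attaches to the tree at the node subtending (L,(J,N)).
The other lineage descending from that same node — the sister group — is the single tip L.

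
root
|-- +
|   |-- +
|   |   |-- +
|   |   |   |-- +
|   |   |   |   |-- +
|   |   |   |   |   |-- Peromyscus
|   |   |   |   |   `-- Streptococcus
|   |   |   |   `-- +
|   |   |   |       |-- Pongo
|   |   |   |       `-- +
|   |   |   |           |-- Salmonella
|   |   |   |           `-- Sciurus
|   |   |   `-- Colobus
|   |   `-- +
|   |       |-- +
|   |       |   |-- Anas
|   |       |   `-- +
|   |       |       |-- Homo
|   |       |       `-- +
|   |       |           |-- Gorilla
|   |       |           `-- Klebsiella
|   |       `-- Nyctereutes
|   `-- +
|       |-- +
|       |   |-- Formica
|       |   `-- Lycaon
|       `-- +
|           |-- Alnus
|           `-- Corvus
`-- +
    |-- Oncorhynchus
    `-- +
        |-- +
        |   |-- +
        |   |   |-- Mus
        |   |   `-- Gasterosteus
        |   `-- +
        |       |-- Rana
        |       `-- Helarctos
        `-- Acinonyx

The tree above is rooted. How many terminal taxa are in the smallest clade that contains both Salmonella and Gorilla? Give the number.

11

The MRCA of Salmonella and Gorilla is the node subtending ((((Peromyscus,Streptococcus),(Pongo,(Salmonella,Sciurus))),Colobus),((Anas,(Homo,(Gorilla,Klebsiella))),Nyctereutes)).
That clade contains 11 terminal taxa: Anas, Colobus, Gorilla, Homo, Klebsiella, Nyctereutes, Peromyscus, Pongo, Salmonella, Sciurus, Streptococcus.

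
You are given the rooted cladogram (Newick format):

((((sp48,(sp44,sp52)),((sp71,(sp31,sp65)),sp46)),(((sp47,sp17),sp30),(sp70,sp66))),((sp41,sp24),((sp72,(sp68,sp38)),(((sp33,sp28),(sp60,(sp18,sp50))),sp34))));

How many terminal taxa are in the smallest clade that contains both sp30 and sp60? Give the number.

The MRCA of sp30 and sp60 is the root, so the clade is the entire tree.
That clade contains 23 terminal taxa: sp17, sp18, sp24, sp28, sp30, sp31, sp33, sp34, sp38, sp41, sp44, sp46, sp47, sp48, sp50, sp52, sp60, sp65, sp66, sp68, sp70, sp71, sp72.

23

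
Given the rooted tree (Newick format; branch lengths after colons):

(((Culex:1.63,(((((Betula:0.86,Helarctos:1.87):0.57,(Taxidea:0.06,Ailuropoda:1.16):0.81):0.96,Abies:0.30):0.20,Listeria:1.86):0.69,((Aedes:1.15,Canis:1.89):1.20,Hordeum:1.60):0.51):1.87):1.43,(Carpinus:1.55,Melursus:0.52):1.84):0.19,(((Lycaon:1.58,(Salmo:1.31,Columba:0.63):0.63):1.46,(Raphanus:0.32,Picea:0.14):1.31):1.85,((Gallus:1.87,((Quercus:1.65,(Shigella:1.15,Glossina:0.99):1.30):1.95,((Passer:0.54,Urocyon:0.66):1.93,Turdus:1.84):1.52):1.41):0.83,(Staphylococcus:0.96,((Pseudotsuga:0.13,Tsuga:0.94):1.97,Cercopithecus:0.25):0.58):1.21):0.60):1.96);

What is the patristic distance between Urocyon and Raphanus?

The path runs Urocyon → … → MRCA → … → Raphanus; the MRCA is the node subtending (((Lycaon,(Salmo,Columba)),(Raphanus,Picea)),((Gallus,((Quercus,(Shigella,Glossina)),((Passer,Urocyon),Turdus))),(Staphylococcus,((Pseudotsuga,Tsuga),Cercopithecus)))).
Branch lengths along that path: 0.66 + 1.93 + 1.52 + 1.41 + 0.83 + 0.60 + 1.85 + 1.31 + 0.32 = 10.43.

10.43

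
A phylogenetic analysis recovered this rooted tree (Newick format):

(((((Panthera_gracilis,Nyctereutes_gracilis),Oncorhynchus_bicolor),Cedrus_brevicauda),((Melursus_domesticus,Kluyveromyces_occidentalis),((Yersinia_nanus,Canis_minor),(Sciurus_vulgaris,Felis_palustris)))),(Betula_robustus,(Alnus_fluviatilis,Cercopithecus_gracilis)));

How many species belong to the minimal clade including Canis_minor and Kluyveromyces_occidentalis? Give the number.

6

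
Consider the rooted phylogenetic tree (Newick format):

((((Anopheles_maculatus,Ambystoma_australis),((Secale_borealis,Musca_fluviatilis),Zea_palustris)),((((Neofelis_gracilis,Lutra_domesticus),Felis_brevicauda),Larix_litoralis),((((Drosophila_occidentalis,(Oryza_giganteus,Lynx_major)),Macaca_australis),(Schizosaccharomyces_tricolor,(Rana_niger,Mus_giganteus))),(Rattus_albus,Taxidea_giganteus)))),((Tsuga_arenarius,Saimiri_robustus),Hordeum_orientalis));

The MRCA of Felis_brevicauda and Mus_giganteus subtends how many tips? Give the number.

The MRCA of Felis_brevicauda and Mus_giganteus is the node subtending ((((Neofelis_gracilis,Lutra_domesticus),Felis_brevicauda),Larix_litoralis),((((Drosophila_occidentalis,(Oryza_giganteus,Lynx_major)),Macaca_australis),(Schizosaccharomyces_tricolor,(Rana_niger,Mus_giganteus))),(Rattus_albus,Taxidea_giganteus))).
That clade contains 13 terminal taxa: Drosophila_occidentalis, Felis_brevicauda, Larix_litoralis, Lutra_domesticus, Lynx_major, Macaca_australis, Mus_giganteus, Neofelis_gracilis, Oryza_giganteus, Rana_niger, Rattus_albus, Schizosaccharomyces_tricolor, Taxidea_giganteus.

13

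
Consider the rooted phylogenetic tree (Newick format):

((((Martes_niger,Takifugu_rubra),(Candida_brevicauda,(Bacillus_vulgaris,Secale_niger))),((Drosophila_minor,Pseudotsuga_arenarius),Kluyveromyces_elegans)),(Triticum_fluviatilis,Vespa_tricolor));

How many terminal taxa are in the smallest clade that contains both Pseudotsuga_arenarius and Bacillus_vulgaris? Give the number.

8

The MRCA of Pseudotsuga_arenarius and Bacillus_vulgaris is the node subtending (((Martes_niger,Takifugu_rubra),(Candida_brevicauda,(Bacillus_vulgaris,Secale_niger))),((Drosophila_minor,Pseudotsuga_arenarius),Kluyveromyces_elegans)).
That clade contains 8 terminal taxa: Bacillus_vulgaris, Candida_brevicauda, Drosophila_minor, Kluyveromyces_elegans, Martes_niger, Pseudotsuga_arenarius, Secale_niger, Takifugu_rubra.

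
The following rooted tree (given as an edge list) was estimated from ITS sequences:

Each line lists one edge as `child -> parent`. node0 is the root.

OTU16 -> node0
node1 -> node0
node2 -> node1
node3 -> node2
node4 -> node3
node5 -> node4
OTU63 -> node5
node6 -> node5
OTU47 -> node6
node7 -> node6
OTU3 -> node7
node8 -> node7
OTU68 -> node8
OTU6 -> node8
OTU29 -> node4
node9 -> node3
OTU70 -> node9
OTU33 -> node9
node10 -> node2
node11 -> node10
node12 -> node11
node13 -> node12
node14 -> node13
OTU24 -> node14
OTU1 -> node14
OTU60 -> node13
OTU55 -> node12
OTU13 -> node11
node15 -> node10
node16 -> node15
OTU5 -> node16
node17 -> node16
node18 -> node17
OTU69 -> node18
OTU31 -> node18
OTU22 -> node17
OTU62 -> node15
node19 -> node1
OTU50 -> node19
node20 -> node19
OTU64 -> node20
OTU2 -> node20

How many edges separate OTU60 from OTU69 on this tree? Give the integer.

9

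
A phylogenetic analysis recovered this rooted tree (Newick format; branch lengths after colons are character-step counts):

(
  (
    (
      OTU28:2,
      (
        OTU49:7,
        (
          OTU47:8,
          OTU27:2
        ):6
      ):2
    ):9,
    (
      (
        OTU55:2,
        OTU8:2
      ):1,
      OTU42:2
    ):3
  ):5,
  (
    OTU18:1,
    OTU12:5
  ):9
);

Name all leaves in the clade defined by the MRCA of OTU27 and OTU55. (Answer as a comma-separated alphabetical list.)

Tracing OTU27: it sits inside (OTU47,OTU27).
Tracing OTU55: it sits inside (OTU55,OTU8).
The smallest clade enclosing both is ((OTU28,(OTU49,(OTU47,OTU27))),((OTU55,OTU8),OTU42)); the answer is its 7 terminal taxa in alphabetical order.

OTU27, OTU28, OTU42, OTU47, OTU49, OTU55, OTU8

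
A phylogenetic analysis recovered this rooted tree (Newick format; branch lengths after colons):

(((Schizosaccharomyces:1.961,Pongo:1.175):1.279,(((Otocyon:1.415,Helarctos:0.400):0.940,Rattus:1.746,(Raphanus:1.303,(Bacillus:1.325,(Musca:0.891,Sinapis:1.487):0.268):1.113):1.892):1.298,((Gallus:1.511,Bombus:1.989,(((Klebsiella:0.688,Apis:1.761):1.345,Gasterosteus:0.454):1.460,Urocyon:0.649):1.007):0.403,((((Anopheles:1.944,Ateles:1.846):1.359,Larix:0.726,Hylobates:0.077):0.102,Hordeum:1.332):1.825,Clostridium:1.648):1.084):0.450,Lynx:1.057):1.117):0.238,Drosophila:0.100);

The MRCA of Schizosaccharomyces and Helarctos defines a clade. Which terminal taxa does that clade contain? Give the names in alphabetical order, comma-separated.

Anopheles, Apis, Ateles, Bacillus, Bombus, Clostridium, Gallus, Gasterosteus, Helarctos, Hordeum, Hylobates, Klebsiella, Larix, Lynx, Musca, Otocyon, Pongo, Raphanus, Rattus, Schizosaccharomyces, Sinapis, Urocyon

Tracing Schizosaccharomyces: it sits inside (Schizosaccharomyces,Pongo).
Tracing Helarctos: it sits inside (Otocyon,Helarctos).
The smallest clade enclosing both is ((Schizosaccharomyces,Pongo),(((Otocyon,Helarctos),Rattus,(Raphanus,(Bacillus,(Musca,Sinapis)))),((Gallus,Bombus,(((Klebsiella,Apis),Gasterosteus),Urocyon)),((((Anopheles,Ateles),Larix,Hylobates),Hordeum),Clostridium)),Lynx)); the answer is its 22 terminal taxa in alphabetical order.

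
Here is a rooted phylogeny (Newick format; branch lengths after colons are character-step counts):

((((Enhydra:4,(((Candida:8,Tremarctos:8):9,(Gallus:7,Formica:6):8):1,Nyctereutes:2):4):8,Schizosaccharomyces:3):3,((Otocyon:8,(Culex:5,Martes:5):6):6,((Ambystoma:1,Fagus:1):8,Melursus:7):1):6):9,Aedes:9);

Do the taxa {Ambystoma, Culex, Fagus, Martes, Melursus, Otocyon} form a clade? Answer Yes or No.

Yes

The most recent common ancestor of these taxa subtends ((Otocyon,(Culex,Martes)),((Ambystoma,Fagus),Melursus)).
That clade has exactly 6 tips — every listed taxon and nothing else — so the group is monophyletic.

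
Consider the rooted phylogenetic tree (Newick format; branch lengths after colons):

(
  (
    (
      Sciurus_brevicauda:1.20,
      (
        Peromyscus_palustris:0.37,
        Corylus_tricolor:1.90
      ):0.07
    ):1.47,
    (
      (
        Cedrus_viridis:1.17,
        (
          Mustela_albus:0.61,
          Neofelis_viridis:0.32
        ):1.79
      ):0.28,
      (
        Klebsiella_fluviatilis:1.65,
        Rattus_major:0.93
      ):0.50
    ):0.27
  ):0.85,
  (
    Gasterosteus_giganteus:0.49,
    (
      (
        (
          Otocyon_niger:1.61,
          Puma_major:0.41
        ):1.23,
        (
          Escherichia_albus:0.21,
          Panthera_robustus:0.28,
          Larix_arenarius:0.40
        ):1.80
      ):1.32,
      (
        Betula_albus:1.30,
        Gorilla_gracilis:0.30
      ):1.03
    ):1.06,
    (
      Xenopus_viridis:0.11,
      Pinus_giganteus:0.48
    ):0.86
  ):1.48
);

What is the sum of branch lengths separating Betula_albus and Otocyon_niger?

The path runs Betula_albus → … → MRCA → … → Otocyon_niger; the MRCA is the node subtending (((Otocyon_niger,Puma_major),(Escherichia_albus,Panthera_robustus,Larix_arenarius)),(Betula_albus,Gorilla_gracilis)).
Branch lengths along that path: 1.30 + 1.03 + 1.32 + 1.23 + 1.61 = 6.49.

6.49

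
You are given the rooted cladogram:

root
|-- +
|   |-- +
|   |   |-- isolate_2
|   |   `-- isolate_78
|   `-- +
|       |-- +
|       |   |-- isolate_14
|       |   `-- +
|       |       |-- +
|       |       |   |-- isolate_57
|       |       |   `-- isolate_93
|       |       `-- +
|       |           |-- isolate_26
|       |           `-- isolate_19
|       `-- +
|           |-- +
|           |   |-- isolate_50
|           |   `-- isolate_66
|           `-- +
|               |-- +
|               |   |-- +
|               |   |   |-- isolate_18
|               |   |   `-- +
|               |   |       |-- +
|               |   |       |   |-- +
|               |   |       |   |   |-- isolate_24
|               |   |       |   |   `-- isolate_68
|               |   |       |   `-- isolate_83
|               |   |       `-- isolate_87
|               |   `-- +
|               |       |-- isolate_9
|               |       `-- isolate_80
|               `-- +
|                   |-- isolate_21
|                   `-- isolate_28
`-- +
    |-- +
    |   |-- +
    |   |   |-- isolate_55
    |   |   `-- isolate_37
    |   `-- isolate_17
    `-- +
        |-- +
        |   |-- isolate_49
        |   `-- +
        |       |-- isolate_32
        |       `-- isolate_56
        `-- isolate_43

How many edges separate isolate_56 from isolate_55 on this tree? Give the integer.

7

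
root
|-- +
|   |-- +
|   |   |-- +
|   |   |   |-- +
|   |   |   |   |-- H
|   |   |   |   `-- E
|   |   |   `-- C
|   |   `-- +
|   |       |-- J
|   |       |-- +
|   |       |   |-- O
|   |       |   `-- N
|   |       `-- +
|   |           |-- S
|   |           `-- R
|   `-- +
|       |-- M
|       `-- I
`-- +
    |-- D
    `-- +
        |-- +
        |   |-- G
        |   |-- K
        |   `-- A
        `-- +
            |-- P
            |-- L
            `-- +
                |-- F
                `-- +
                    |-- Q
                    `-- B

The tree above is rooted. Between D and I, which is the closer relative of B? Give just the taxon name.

D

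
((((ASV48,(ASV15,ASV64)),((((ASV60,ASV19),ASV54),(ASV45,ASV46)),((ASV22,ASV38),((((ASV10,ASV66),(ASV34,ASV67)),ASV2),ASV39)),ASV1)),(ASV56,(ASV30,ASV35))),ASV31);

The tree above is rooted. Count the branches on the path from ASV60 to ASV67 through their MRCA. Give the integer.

The MRCA of ASV60 and ASV67 is the node subtending ((((ASV60,ASV19),ASV54),(ASV45,ASV46)),((ASV22,ASV38),((((ASV10,ASV66),(ASV34,ASV67)),ASV2),ASV39)),ASV1).
From ASV60 up to that node: 4 branches. From ASV67 up to the same node: 6 branches. Total: 4 + 6 = 10.

10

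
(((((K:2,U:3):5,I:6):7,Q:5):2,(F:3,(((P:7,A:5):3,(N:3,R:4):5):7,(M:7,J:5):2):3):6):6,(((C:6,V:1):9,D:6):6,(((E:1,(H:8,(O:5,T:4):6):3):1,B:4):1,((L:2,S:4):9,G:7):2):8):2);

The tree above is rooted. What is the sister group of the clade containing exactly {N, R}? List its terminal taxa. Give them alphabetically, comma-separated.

A, P

The clade containing exactly {N, R} attaches to the tree at the node subtending ((P,A),(N,R)).
The other lineage descending from that same node — the sister group — is (P,A); its 2 tips in alphabetical order are the answer.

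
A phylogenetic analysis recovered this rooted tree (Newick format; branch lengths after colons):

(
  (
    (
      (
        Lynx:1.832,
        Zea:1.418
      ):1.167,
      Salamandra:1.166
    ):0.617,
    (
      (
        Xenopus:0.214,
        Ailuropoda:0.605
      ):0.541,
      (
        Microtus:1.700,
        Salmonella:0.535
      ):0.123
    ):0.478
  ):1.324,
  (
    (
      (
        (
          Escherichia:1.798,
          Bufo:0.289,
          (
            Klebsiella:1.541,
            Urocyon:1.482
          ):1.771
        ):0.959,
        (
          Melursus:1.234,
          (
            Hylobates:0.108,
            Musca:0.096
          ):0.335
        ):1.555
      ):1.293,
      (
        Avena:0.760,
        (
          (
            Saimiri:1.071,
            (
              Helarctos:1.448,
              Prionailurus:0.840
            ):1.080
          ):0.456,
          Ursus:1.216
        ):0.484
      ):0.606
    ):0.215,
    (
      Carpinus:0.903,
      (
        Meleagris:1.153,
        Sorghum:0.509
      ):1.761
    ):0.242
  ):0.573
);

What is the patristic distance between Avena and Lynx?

7.094

The path runs Avena → … → MRCA → … → Lynx; the MRCA is the root of the tree.
Branch lengths along that path: 0.760 + 0.606 + 0.215 + 0.573 + 1.324 + 0.617 + 1.167 + 1.832 = 7.094.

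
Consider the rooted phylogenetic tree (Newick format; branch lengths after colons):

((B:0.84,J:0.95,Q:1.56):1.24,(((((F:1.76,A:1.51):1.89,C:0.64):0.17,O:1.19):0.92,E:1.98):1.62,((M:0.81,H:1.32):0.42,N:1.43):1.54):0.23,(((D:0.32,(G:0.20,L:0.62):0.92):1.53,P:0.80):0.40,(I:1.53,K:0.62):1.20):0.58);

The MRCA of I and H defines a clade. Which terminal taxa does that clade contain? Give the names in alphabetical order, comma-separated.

A, B, C, D, E, F, G, H, I, J, K, L, M, N, O, P, Q

Tracing I: it sits inside (I,K).
Tracing H: it sits inside (M,H).
The smallest clade enclosing both is the whole tree (their MRCA is the root), so the answer is all 17 tips in alphabetical order.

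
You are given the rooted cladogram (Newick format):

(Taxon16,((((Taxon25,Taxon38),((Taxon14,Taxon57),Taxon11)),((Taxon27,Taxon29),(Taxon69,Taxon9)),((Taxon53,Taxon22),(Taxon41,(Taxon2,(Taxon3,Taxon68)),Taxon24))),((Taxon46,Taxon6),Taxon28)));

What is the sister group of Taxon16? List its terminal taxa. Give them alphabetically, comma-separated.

Taxon16 attaches directly to the root of the tree.
The other lineage descending from that same node — the sister group — is ((((Taxon25,Taxon38),((Taxon14,Taxon57),Taxon11)),((Taxon27,Taxon29),(Taxon69,Taxon9)),((Taxon53,Taxon22),(Taxon41,(Taxon2,(Taxon3,Taxon68)),Taxon24))),((Taxon46,Taxon6),Taxon28)); its 19 tips in alphabetical order are the answer.

Taxon11, Taxon14, Taxon2, Taxon22, Taxon24, Taxon25, Taxon27, Taxon28, Taxon29, Taxon3, Taxon38, Taxon41, Taxon46, Taxon53, Taxon57, Taxon6, Taxon68, Taxon69, Taxon9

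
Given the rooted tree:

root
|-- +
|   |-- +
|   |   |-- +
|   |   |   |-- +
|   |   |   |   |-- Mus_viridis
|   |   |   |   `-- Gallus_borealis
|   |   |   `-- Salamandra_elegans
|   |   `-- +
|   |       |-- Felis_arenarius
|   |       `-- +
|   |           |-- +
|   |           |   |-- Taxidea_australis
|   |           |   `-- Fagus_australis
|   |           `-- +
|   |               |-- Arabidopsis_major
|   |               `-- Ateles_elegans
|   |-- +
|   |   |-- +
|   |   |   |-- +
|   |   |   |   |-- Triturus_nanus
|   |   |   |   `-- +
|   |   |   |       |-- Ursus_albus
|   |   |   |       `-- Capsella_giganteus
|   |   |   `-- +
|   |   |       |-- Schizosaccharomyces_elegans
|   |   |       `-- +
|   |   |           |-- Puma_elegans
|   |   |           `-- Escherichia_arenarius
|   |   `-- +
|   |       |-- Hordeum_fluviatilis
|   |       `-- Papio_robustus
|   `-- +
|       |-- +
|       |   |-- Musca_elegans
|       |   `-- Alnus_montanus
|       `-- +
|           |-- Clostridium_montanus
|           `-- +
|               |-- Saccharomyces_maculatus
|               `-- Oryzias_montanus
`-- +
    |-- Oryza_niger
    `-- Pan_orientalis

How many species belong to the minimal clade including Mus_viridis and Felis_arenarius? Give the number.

The MRCA of Mus_viridis and Felis_arenarius is the node subtending (((Mus_viridis,Gallus_borealis),Salamandra_elegans),(Felis_arenarius,((Taxidea_australis,Fagus_australis),(Arabidopsis_major,Ateles_elegans)))).
That clade contains 8 terminal taxa: Arabidopsis_major, Ateles_elegans, Fagus_australis, Felis_arenarius, Gallus_borealis, Mus_viridis, Salamandra_elegans, Taxidea_australis.

8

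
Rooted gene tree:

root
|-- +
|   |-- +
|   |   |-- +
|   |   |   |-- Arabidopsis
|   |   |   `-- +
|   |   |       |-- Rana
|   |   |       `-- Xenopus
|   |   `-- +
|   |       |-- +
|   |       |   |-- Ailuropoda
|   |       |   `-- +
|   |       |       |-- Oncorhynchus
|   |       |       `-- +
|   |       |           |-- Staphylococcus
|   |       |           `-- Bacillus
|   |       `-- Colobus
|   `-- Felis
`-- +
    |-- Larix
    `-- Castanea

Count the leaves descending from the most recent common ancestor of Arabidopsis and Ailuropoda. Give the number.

The MRCA of Arabidopsis and Ailuropoda is the node subtending ((Arabidopsis,(Rana,Xenopus)),((Ailuropoda,(Oncorhynchus,(Staphylococcus,Bacillus))),Colobus)).
That clade contains 8 terminal taxa: Ailuropoda, Arabidopsis, Bacillus, Colobus, Oncorhynchus, Rana, Staphylococcus, Xenopus.

8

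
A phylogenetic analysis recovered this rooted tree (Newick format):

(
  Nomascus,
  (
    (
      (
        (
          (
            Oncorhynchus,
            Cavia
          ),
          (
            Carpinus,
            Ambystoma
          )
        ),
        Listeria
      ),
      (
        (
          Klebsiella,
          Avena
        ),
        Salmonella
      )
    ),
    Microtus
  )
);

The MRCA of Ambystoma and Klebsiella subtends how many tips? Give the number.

The MRCA of Ambystoma and Klebsiella is the node subtending ((((Oncorhynchus,Cavia),(Carpinus,Ambystoma)),Listeria),((Klebsiella,Avena),Salmonella)).
That clade contains 8 terminal taxa: Ambystoma, Avena, Carpinus, Cavia, Klebsiella, Listeria, Oncorhynchus, Salmonella.

8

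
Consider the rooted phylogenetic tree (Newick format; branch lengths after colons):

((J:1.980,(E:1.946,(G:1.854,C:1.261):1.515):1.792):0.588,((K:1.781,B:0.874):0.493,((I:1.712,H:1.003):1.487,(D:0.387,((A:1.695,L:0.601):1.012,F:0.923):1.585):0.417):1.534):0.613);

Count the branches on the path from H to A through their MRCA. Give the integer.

6

The MRCA of H and A is the node subtending ((I,H),(D,((A,L),F))).
From H up to that node: 2 branches. From A up to the same node: 4 branches. Total: 2 + 4 = 6.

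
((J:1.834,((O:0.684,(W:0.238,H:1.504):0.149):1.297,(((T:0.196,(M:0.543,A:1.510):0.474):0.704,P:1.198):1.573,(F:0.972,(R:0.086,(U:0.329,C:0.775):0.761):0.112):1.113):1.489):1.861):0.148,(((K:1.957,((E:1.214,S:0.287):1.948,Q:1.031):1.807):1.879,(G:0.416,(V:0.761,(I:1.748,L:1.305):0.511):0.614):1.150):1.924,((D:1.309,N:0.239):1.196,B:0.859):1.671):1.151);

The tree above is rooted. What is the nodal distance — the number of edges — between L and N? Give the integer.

8

The MRCA of L and N is the node subtending (((K,((E,S),Q)),(G,(V,(I,L)))),((D,N),B)).
From L up to that node: 5 branches. From N up to the same node: 3 branches. Total: 5 + 3 = 8.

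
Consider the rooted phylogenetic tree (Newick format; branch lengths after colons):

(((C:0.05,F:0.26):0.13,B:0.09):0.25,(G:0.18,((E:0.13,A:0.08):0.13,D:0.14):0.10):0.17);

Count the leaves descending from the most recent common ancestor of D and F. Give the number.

7

The MRCA of D and F is the root, so the clade is the entire tree.
That clade contains 7 terminal taxa: A, B, C, D, E, F, G.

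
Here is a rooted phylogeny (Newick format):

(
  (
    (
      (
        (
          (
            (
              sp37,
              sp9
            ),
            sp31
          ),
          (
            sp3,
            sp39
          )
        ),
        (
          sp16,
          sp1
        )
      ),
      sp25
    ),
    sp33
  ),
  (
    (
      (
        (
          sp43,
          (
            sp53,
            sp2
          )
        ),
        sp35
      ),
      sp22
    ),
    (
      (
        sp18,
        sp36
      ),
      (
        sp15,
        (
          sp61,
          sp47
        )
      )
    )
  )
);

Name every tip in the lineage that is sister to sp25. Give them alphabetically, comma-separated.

sp1, sp16, sp3, sp31, sp37, sp39, sp9

sp25 attaches to the tree at the node subtending (((((sp37,sp9),sp31),(sp3,sp39)),(sp16,sp1)),sp25).
The other lineage descending from that same node — the sister group — is ((((sp37,sp9),sp31),(sp3,sp39)),(sp16,sp1)); its 7 tips in alphabetical order are the answer.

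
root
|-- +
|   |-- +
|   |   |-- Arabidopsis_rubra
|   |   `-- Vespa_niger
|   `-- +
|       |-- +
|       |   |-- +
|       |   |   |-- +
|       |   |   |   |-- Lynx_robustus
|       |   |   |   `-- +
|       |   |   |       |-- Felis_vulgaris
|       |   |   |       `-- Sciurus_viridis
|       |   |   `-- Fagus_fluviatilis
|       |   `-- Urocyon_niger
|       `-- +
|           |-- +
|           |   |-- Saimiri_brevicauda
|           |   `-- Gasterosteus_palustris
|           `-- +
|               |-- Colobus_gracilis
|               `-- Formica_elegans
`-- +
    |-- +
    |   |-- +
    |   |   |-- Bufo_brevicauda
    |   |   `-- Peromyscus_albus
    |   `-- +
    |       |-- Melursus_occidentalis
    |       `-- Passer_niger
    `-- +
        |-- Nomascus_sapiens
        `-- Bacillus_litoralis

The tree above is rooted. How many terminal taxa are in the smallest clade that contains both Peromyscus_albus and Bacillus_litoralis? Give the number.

The MRCA of Peromyscus_albus and Bacillus_litoralis is the node subtending (((Bufo_brevicauda,Peromyscus_albus),(Melursus_occidentalis,Passer_niger)),(Nomascus_sapiens,Bacillus_litoralis)).
That clade contains 6 terminal taxa: Bacillus_litoralis, Bufo_brevicauda, Melursus_occidentalis, Nomascus_sapiens, Passer_niger, Peromyscus_albus.

6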